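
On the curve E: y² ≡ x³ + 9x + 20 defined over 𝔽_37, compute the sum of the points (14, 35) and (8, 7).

(14, 35) + (8, 7). λ = (7 - 35)/(8 - 14) ≡ 9/31 mod 37. 31⁻¹ ≡ 6 (mod 37), so λ ≡ 17.
  x = λ² - 14 - 8 = 289 - 22 ≡ 8; y = λ·(14 - 8) - 35 ≡ 30. → (8, 30)

(8, 30)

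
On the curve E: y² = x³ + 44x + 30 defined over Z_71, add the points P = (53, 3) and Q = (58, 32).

(53, 3) + (58, 32). λ = (32 - 3)/(58 - 53) ≡ 29/5 mod 71. 5⁻¹ ≡ 57 (mod 71), so λ ≡ 20.
  x = λ² - 53 - 58 = 400 - 111 ≡ 5; y = λ·(53 - 5) - 3 ≡ 34. → (5, 34)

(5, 34)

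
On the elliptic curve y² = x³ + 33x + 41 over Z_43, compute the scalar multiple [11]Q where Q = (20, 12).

(34, 2)

Double-and-add on 11 = (1011)₂. Start with Q = (20, 12) for the leading 1-bit.
double: tangent at (20, 12): λ = (3·20² + 33)/(2·12) ≡ 29/24. 24⁻¹ ≡ 9 (mod 43), so λ ≡ 29·9 ≡ 3.
  x = λ² - 20 - 20 = 9 - 40 ≡ 12; y = λ·(20 - 12) - 12 ≡ 12. → (12, 12)
double: tangent at (12, 12): λ = (3·12² + 33)/(2·12) ≡ 35/24. 24⁻¹ ≡ 9 (mod 43), so λ ≡ 35·9 ≡ 14.
  x = λ² - 12 - 12 = 196 - 24 ≡ 0; y = λ·(12 - 0) - 12 ≡ 27. → (0, 27)
add Q: (0, 27) + (20, 12). λ = (12 - 27)/(20 - 0) ≡ 28/20 mod 43. 20⁻¹ ≡ 28 (mod 43), so λ ≡ 10.
  x = λ² - 0 - 20 = 100 - 20 ≡ 37; y = λ·(0 - 37) - 27 ≡ 33. → (37, 33)
double: tangent at (37, 33): λ = (3·37² + 33)/(2·33) ≡ 12/23. 23⁻¹ ≡ 15 (mod 43), so λ ≡ 12·15 ≡ 8.
  x = λ² - 37 - 37 = 64 - 74 ≡ 33; y = λ·(37 - 33) - 33 ≡ 42. → (33, 42)
add Q: (33, 42) + (20, 12). λ = (12 - 42)/(20 - 33) ≡ 13/30 mod 43. 30⁻¹ ≡ 33 (mod 43) since 30·33 = 990 ≡ 1, so λ ≡ 42.
  x = λ² - 33 - 20 = 1764 - 53 ≡ 34; y = λ·(33 - 34) - 42 ≡ 2. → (34, 2)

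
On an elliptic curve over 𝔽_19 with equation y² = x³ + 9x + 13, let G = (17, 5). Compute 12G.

(12, 5)

Repeated addition: build up to 12G.
2G: tangent at (17, 5): λ = (3·17² + 9)/(2·5) ≡ 2/10. 10⁻¹ ≡ 2 (mod 19) since 10·2 = 20 ≡ 1, so λ ≡ 2·2 ≡ 4.
  x = λ² - 17 - 17 = 16 - 34 ≡ 1; y = λ·(17 - 1) - 5 ≡ 2. → (1, 2)
3G: (1, 2) + (17, 5). λ = (5 - 2)/(17 - 1) ≡ 3/16 mod 19. 16⁻¹ ≡ 6 (mod 19), so λ ≡ 18.
  x = λ² - 1 - 17 = 324 - 18 ≡ 2; y = λ·(1 - 2) - 2 ≡ 18. → (2, 18)
4G: (2, 18) + (17, 5). λ = (5 - 18)/(17 - 2) ≡ 6/15 mod 19. 15⁻¹ ≡ 14 (mod 19), so λ ≡ 8.
  x = λ² - 2 - 17 = 64 - 19 ≡ 7; y = λ·(2 - 7) - 18 ≡ 18. → (7, 18)
5G: (7, 18) + (17, 5). λ = (5 - 18)/(17 - 7) ≡ 6/10 mod 19. 10⁻¹ ≡ 2 (mod 19) since 10·2 = 20 ≡ 1, so λ ≡ 12.
  x = λ² - 7 - 17 = 144 - 24 ≡ 6; y = λ·(7 - 6) - 18 ≡ 13. → (6, 13)
6G: (6, 13) + (17, 5). λ = (5 - 13)/(17 - 6) ≡ 11/11 mod 19. 11⁻¹ ≡ 7 (mod 19) since 11·7 = 77 ≡ 1, so λ ≡ 1.
  x = λ² - 6 - 17 = 1 - 23 ≡ 16; y = λ·(6 - 16) - 13 ≡ 15. → (16, 15)
7G: (16, 15) + (17, 5). λ = (5 - 15)/(17 - 16) ≡ 9/1 mod 19. 1⁻¹ ≡ 1 (mod 19), so λ ≡ 9.
  x = λ² - 16 - 17 = 81 - 33 ≡ 10; y = λ·(16 - 10) - 15 ≡ 1. → (10, 1)
8G: (10, 1) + (17, 5). λ = (5 - 1)/(17 - 10) ≡ 4/7 mod 19. 7⁻¹ ≡ 11 (mod 19), so λ ≡ 6.
  x = λ² - 10 - 17 = 36 - 27 ≡ 9; y = λ·(10 - 9) - 1 ≡ 5. → (9, 5)
9G: (9, 5) + (17, 5). λ = (5 - 5)/(17 - 9) ≡ 0/8 mod 19. 8⁻¹ ≡ 12 (mod 19), so λ ≡ 0.
  x = λ² - 9 - 17 = 0 - 26 ≡ 12; y = λ·(9 - 12) - 5 ≡ 14. → (12, 14)
10G: (12, 14) + (17, 5). λ = (5 - 14)/(17 - 12) ≡ 10/5 mod 19. 5⁻¹ ≡ 4 (mod 19), so λ ≡ 2.
  x = λ² - 12 - 17 = 4 - 29 ≡ 13; y = λ·(12 - 13) - 14 ≡ 3. → (13, 3)
11G: (13, 3) + (17, 5). λ = (5 - 3)/(17 - 13) ≡ 2/4 mod 19. 4⁻¹ ≡ 5 (mod 19), so λ ≡ 10.
  x = λ² - 13 - 17 = 100 - 30 ≡ 13; y = λ·(13 - 13) - 3 ≡ 16. → (13, 16)
12G: (13, 16) + (17, 5). λ = (5 - 16)/(17 - 13) ≡ 8/4 mod 19. 4⁻¹ ≡ 5 (mod 19), so λ ≡ 2.
  x = λ² - 13 - 17 = 4 - 30 ≡ 12; y = λ·(13 - 12) - 16 ≡ 5. → (12, 5)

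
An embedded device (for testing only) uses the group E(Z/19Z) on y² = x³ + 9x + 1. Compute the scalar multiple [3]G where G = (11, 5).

Repeated addition: build up to 3G.
2G: tangent at (11, 5): λ = (3·11² + 9)/(2·5) ≡ 11/10. 10⁻¹ ≡ 2 (mod 19) since 10·2 = 20 ≡ 1, so λ ≡ 11·2 ≡ 3.
  x = λ² - 11 - 11 = 9 - 22 ≡ 6; y = λ·(11 - 6) - 5 ≡ 10. → (6, 10)
3G: (6, 10) + (11, 5). λ = (5 - 10)/(11 - 6) ≡ 14/5 mod 19. 5⁻¹ ≡ 4 (mod 19) since 5·4 = 20 ≡ 1, so λ ≡ 18.
  x = λ² - 6 - 11 = 324 - 17 ≡ 3; y = λ·(6 - 3) - 10 ≡ 6. → (3, 6)

(3, 6)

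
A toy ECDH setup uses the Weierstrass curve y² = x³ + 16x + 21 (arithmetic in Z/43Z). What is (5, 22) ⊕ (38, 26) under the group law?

(5, 22) + (38, 26). λ = (26 - 22)/(38 - 5) ≡ 4/33 mod 43. 33⁻¹ ≡ 30 (mod 43) since 33·30 = 990 ≡ 1, so λ ≡ 34.
  x = λ² - 5 - 38 = 1156 - 43 ≡ 38; y = λ·(5 - 38) - 22 ≡ 17. → (38, 17)

(38, 17)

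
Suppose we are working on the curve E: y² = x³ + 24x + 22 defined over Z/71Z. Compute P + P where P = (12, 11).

tangent at (12, 11): λ = (3·12² + 24)/(2·11) ≡ 30/22. 22⁻¹ ≡ 42 (mod 71) since 22·42 = 924 ≡ 1, so λ ≡ 30·42 ≡ 53.
  x = λ² - 12 - 12 = 2809 - 24 ≡ 16; y = λ·(12 - 16) - 11 ≡ 61. → (16, 61)

(16, 61)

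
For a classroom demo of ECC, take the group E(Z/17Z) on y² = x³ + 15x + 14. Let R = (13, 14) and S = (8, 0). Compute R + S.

(12, 16)

(13, 14) + (8, 0). λ = (0 - 14)/(8 - 13) ≡ 3/12 mod 17. 12⁻¹ ≡ 10 (mod 17) since 12·10 = 120 ≡ 1, so λ ≡ 13.
  x = λ² - 13 - 8 = 169 - 21 ≡ 12; y = λ·(13 - 12) - 14 ≡ 16. → (12, 16)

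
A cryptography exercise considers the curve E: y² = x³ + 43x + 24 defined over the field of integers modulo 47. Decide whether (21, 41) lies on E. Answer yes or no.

y² = 41² ≡ 36; x³ + 43x + 24 = 10188 ≡ 36 (mod 47). 36 = 36.

yes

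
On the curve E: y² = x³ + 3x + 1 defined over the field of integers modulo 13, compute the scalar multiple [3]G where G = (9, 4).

Repeated addition: build up to 3G.
2G: tangent at (9, 4): λ = (3·9² + 3)/(2·4) ≡ 12/8. 8⁻¹ ≡ 5 (mod 13) since 8·5 = 40 ≡ 1, so λ ≡ 12·5 ≡ 8.
  x = λ² - 9 - 9 = 64 - 18 ≡ 7; y = λ·(9 - 7) - 4 ≡ 12. → (7, 12)
3G: (7, 12) + (9, 4). λ = (4 - 12)/(9 - 7) ≡ 5/2 mod 13. 2⁻¹ ≡ 7 (mod 13) since 2·7 = 14 ≡ 1, so λ ≡ 9.
  x = λ² - 7 - 9 = 81 - 16 ≡ 0; y = λ·(7 - 0) - 12 ≡ 12. → (0, 12)

(0, 12)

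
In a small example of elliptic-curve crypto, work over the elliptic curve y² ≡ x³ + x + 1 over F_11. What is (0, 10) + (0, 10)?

(3, 8)

tangent at (0, 10): λ = (3·0² + 1)/(2·10) ≡ 1/9. 9⁻¹ ≡ 5 (mod 11) since 9·5 = 45 ≡ 1, so λ ≡ 1·5 ≡ 5.
  x = λ² - 0 - 0 = 25 - 0 ≡ 3; y = λ·(0 - 3) - 10 ≡ 8. → (3, 8)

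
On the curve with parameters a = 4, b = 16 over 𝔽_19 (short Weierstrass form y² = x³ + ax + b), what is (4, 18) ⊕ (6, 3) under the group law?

(4, 18) + (6, 3). λ = (3 - 18)/(6 - 4) ≡ 4/2 mod 19. 2⁻¹ ≡ 10 (mod 19), so λ ≡ 2.
  x = λ² - 4 - 6 = 4 - 10 ≡ 13; y = λ·(4 - 13) - 18 ≡ 2. → (13, 2)

(13, 2)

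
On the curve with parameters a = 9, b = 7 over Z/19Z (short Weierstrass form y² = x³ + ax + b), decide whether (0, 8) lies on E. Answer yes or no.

yes

y² = 8² ≡ 7; x³ + 9x + 7 = 7 ≡ 7 (mod 19). 7 = 7.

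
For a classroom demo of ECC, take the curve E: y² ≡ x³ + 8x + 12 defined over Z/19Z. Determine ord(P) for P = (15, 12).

5

2P: tangent at (15, 12): λ = (3·15² + 8)/(2·12) ≡ 18/5. 5⁻¹ ≡ 4 (mod 19) since 5·4 = 20 ≡ 1, so λ ≡ 18·4 ≡ 15.
  x = λ² - 15 - 15 = 225 - 30 ≡ 5; y = λ·(15 - 5) - 12 ≡ 5. → (5, 5)
3P: (5, 5) + (15, 12). λ = (12 - 5)/(15 - 5) ≡ 7/10 mod 19. 10⁻¹ ≡ 2 (mod 19), so λ ≡ 14.
  x = λ² - 5 - 15 = 196 - 20 ≡ 5; y = λ·(5 - 5) - 5 ≡ 14. → (5, 14)
4P: (5, 14) + (15, 12). λ = (12 - 14)/(15 - 5) ≡ 17/10 mod 19. 10⁻¹ ≡ 2 (mod 19) since 10·2 = 20 ≡ 1, so λ ≡ 15.
  x = λ² - 5 - 15 = 225 - 20 ≡ 15; y = λ·(5 - 15) - 14 ≡ 7. → (15, 7)
5P: (15, 7) + (15, 12): same x and y₁ ≡ -y₂, so the sum is the point at infinity.
5P = the point at infinity, so the order is 5.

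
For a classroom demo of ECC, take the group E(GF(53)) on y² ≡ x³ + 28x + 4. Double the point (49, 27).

(7, 38)

tangent at (49, 27): λ = (3·49² + 28)/(2·27) ≡ 23/1. 1⁻¹ ≡ 1 (mod 53) since 1·1 = 1 ≡ 1, so λ ≡ 23·1 ≡ 23.
  x = λ² - 49 - 49 = 529 - 98 ≡ 7; y = λ·(49 - 7) - 27 ≡ 38. → (7, 38)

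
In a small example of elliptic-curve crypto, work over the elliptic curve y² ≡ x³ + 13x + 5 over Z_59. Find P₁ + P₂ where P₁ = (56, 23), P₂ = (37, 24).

(42, 57)

(56, 23) + (37, 24). λ = (24 - 23)/(37 - 56) ≡ 1/40 mod 59. 40⁻¹ ≡ 31 (mod 59) since 40·31 = 1240 ≡ 1, so λ ≡ 31.
  x = λ² - 56 - 37 = 961 - 93 ≡ 42; y = λ·(56 - 42) - 23 ≡ 57. → (42, 57)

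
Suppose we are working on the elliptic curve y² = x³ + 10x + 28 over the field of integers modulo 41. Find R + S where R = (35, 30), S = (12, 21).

(25, 6)

(35, 30) + (12, 21). λ = (21 - 30)/(12 - 35) ≡ 32/18 mod 41. 18⁻¹ ≡ 16 (mod 41), so λ ≡ 20.
  x = λ² - 35 - 12 = 400 - 47 ≡ 25; y = λ·(35 - 25) - 30 ≡ 6. → (25, 6)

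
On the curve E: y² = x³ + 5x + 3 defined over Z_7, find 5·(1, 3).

Write P = (1, 3).
Double-and-add on 5 = (101)₂. Start with P = (1, 3) for the leading 1-bit.
double: tangent at (1, 3): λ = (3·1² + 5)/(2·3) ≡ 1/6. 6⁻¹ ≡ 6 (mod 7), so λ ≡ 1·6 ≡ 6.
  x = λ² - 1 - 1 = 36 - 2 ≡ 6; y = λ·(1 - 6) - 3 ≡ 2. → (6, 2)
double: tangent at (6, 2): λ = (3·6² + 5)/(2·2) ≡ 1/4. 4⁻¹ ≡ 2 (mod 7), so λ ≡ 1·2 ≡ 2.
  x = λ² - 6 - 6 = 4 - 12 ≡ 6; y = λ·(6 - 6) - 2 ≡ 5. → (6, 5)
add P: (6, 5) + (1, 3). λ = (3 - 5)/(1 - 6) ≡ 5/2 mod 7. 2⁻¹ ≡ 4 (mod 7), so λ ≡ 6.
  x = λ² - 6 - 1 = 36 - 7 ≡ 1; y = λ·(6 - 1) - 5 ≡ 4. → (1, 4)

(1, 4)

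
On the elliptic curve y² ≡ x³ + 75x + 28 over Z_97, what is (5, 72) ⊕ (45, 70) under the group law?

(5, 72) + (45, 70). λ = (70 - 72)/(45 - 5) ≡ 95/40 mod 97. 40⁻¹ ≡ 17 (mod 97), so λ ≡ 63.
  x = λ² - 5 - 45 = 3969 - 50 ≡ 39; y = λ·(5 - 39) - 72 ≡ 17. → (39, 17)

(39, 17)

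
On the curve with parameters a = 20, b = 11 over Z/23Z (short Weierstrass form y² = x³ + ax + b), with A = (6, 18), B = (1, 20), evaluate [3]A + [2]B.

(3, 12)

First 3A:
Repeated addition: build up to 3A.
2A: tangent at (6, 18): λ = (3·6² + 20)/(2·18) ≡ 13/13. 13⁻¹ ≡ 16 (mod 23) since 13·16 = 208 ≡ 1, so λ ≡ 13·16 ≡ 1.
  x = λ² - 6 - 6 = 1 - 12 ≡ 12; y = λ·(6 - 12) - 18 ≡ 22. → (12, 22)
3A: (12, 22) + (6, 18). λ = (18 - 22)/(6 - 12) ≡ 19/17 mod 23. 17⁻¹ ≡ 19 (mod 23), so λ ≡ 16.
  x = λ² - 12 - 6 = 256 - 18 ≡ 8; y = λ·(12 - 8) - 22 ≡ 19. → (8, 19)
3A = (8, 19).
Next 2B:
Repeated addition: build up to 2B.
2B: tangent at (1, 20): λ = (3·1² + 20)/(2·20) ≡ 0/17. 17⁻¹ ≡ 19 (mod 23) since 17·19 = 323 ≡ 1, so λ ≡ 0·19 ≡ 0.
  x = λ² - 1 - 1 = 0 - 2 ≡ 21; y = λ·(1 - 21) - 20 ≡ 3. → (21, 3)
2B = (21, 3).
Finally 3A + 2B:
(8, 19) + (21, 3). λ = (3 - 19)/(21 - 8) ≡ 7/13 mod 23. 13⁻¹ ≡ 16 (mod 23), so λ ≡ 20.
  x = λ² - 8 - 21 = 400 - 29 ≡ 3; y = λ·(8 - 3) - 19 ≡ 12. → (3, 12)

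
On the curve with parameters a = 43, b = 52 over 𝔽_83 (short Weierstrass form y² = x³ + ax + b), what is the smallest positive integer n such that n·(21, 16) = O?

8

2P: tangent at (21, 16): λ = (3·21² + 43)/(2·16) ≡ 38/32. 32⁻¹ ≡ 13 (mod 83) since 32·13 = 416 ≡ 1, so λ ≡ 38·13 ≡ 79.
  x = λ² - 21 - 21 = 6241 - 42 ≡ 57; y = λ·(21 - 57) - 16 ≡ 45. → (57, 45)
3P: (57, 45) + (21, 16). λ = (16 - 45)/(21 - 57) ≡ 54/47 mod 83. 47⁻¹ ≡ 53 (mod 83), so λ ≡ 40.
  x = λ² - 57 - 21 = 1600 - 78 ≡ 28; y = λ·(57 - 28) - 45 ≡ 36. → (28, 36)
4P: (28, 36) + (21, 16). λ = (16 - 36)/(21 - 28) ≡ 63/76 mod 83. 76⁻¹ ≡ 71 (mod 83) since 76·71 = 5396 ≡ 1, so λ ≡ 74.
  x = λ² - 28 - 21 = 5476 - 49 ≡ 32; y = λ·(28 - 32) - 36 ≡ 0. → (32, 0)
5P: (32, 0) + (21, 16). λ = (16 - 0)/(21 - 32) ≡ 16/72 mod 83. 72⁻¹ ≡ 15 (mod 83) since 72·15 = 1080 ≡ 1, so λ ≡ 74.
  x = λ² - 32 - 21 = 5476 - 53 ≡ 28; y = λ·(32 - 28) - 0 ≡ 47. → (28, 47)
6P: (28, 47) + (21, 16). λ = (16 - 47)/(21 - 28) ≡ 52/76 mod 83. 76⁻¹ ≡ 71 (mod 83), so λ ≡ 40.
  x = λ² - 28 - 21 = 1600 - 49 ≡ 57; y = λ·(28 - 57) - 47 ≡ 38. → (57, 38)
7P: (57, 38) + (21, 16). λ = (16 - 38)/(21 - 57) ≡ 61/47 mod 83. 47⁻¹ ≡ 53 (mod 83), so λ ≡ 79.
  x = λ² - 57 - 21 = 6241 - 78 ≡ 21; y = λ·(57 - 21) - 38 ≡ 67. → (21, 67)
8P: (21, 67) + (21, 16): same x and y₁ ≡ -y₂, so the sum is O.
8P = O, so the order is 8.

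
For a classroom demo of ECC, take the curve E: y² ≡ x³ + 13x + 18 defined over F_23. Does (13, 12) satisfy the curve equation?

no

y² = 12² ≡ 6; x³ + 13x + 18 = 2384 ≡ 15 (mod 23). 6 ≠ 15.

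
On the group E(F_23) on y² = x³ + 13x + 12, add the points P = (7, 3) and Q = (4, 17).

(7, 3) + (4, 17). λ = (17 - 3)/(4 - 7) ≡ 14/20 mod 23. 20⁻¹ ≡ 15 (mod 23), so λ ≡ 3.
  x = λ² - 7 - 4 = 9 - 11 ≡ 21; y = λ·(7 - 21) - 3 ≡ 1. → (21, 1)

(21, 1)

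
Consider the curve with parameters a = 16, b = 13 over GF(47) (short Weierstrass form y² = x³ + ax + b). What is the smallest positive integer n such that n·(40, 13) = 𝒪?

10

2P: tangent at (40, 13): λ = (3·40² + 16)/(2·13) ≡ 22/26. 26⁻¹ ≡ 38 (mod 47), so λ ≡ 22·38 ≡ 37.
  x = λ² - 40 - 40 = 1369 - 80 ≡ 20; y = λ·(40 - 20) - 13 ≡ 22. → (20, 22)
3P: (20, 22) + (40, 13). λ = (13 - 22)/(40 - 20) ≡ 38/20 mod 47. 20⁻¹ ≡ 40 (mod 47), so λ ≡ 16.
  x = λ² - 20 - 40 = 256 - 60 ≡ 8; y = λ·(20 - 8) - 22 ≡ 29. → (8, 29)
4P: (8, 29) + (40, 13). λ = (13 - 29)/(40 - 8) ≡ 31/32 mod 47. 32⁻¹ ≡ 25 (mod 47) since 32·25 = 800 ≡ 1, so λ ≡ 23.
  x = λ² - 8 - 40 = 529 - 48 ≡ 11; y = λ·(8 - 11) - 29 ≡ 43. → (11, 43)
5P: (11, 43) + (40, 13). λ = (13 - 43)/(40 - 11) ≡ 17/29 mod 47. 29⁻¹ ≡ 13 (mod 47) since 29·13 = 377 ≡ 1, so λ ≡ 33.
  x = λ² - 11 - 40 = 1089 - 51 ≡ 4; y = λ·(11 - 4) - 43 ≡ 0. → (4, 0)
6P: (4, 0) + (40, 13). λ = (13 - 0)/(40 - 4) ≡ 13/36 mod 47. 36⁻¹ ≡ 17 (mod 47) since 36·17 = 612 ≡ 1, so λ ≡ 33.
  x = λ² - 4 - 40 = 1089 - 44 ≡ 11; y = λ·(4 - 11) - 0 ≡ 4. → (11, 4)
7P: (11, 4) + (40, 13). λ = (13 - 4)/(40 - 11) ≡ 9/29 mod 47. 29⁻¹ ≡ 13 (mod 47), so λ ≡ 23.
  x = λ² - 11 - 40 = 529 - 51 ≡ 8; y = λ·(11 - 8) - 4 ≡ 18. → (8, 18)
8P: (8, 18) + (40, 13). λ = (13 - 18)/(40 - 8) ≡ 42/32 mod 47. 32⁻¹ ≡ 25 (mod 47), so λ ≡ 16.
  x = λ² - 8 - 40 = 256 - 48 ≡ 20; y = λ·(8 - 20) - 18 ≡ 25. → (20, 25)
9P: (20, 25) + (40, 13). λ = (13 - 25)/(40 - 20) ≡ 35/20 mod 47. 20⁻¹ ≡ 40 (mod 47) since 20·40 = 800 ≡ 1, so λ ≡ 37.
  x = λ² - 20 - 40 = 1369 - 60 ≡ 40; y = λ·(20 - 40) - 25 ≡ 34. → (40, 34)
10P: (40, 34) + (40, 13): same x and y₁ ≡ -y₂, so the sum is 𝒪.
10P = 𝒪, so the order is 10.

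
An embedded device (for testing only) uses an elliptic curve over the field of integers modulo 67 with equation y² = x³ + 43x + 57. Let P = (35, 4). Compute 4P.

Double-and-add on 4 = (100)₂. Start with P = (35, 4) for the leading 1-bit.
double: tangent at (35, 4): λ = (3·35² + 43)/(2·4) ≡ 33/8. 8⁻¹ ≡ 42 (mod 67) since 8·42 = 336 ≡ 1, so λ ≡ 33·42 ≡ 46.
  x = λ² - 35 - 35 = 2116 - 70 ≡ 36; y = λ·(35 - 36) - 4 ≡ 17. → (36, 17)
double: tangent at (36, 17): λ = (3·36² + 43)/(2·17) ≡ 45/34. 34⁻¹ ≡ 2 (mod 67), so λ ≡ 45·2 ≡ 23.
  x = λ² - 36 - 36 = 529 - 72 ≡ 55; y = λ·(36 - 55) - 17 ≡ 15. → (55, 15)

(55, 15)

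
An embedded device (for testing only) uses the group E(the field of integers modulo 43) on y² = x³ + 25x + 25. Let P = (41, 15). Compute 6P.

(4, 24)

Repeated addition: build up to 6P.
2P: tangent at (41, 15): λ = (3·41² + 25)/(2·15) ≡ 37/30. 30⁻¹ ≡ 33 (mod 43) since 30·33 = 990 ≡ 1, so λ ≡ 37·33 ≡ 17.
  x = λ² - 41 - 41 = 289 - 82 ≡ 35; y = λ·(41 - 35) - 15 ≡ 1. → (35, 1)
3P: (35, 1) + (41, 15). λ = (15 - 1)/(41 - 35) ≡ 14/6 mod 43. 6⁻¹ ≡ 36 (mod 43), so λ ≡ 31.
  x = λ² - 35 - 41 = 961 - 76 ≡ 25; y = λ·(35 - 25) - 1 ≡ 8. → (25, 8)
4P: (25, 8) + (41, 15). λ = (15 - 8)/(41 - 25) ≡ 7/16 mod 43. 16⁻¹ ≡ 35 (mod 43), so λ ≡ 30.
  x = λ² - 25 - 41 = 900 - 66 ≡ 17; y = λ·(25 - 17) - 8 ≡ 17. → (17, 17)
5P: (17, 17) + (41, 15). λ = (15 - 17)/(41 - 17) ≡ 41/24 mod 43. 24⁻¹ ≡ 9 (mod 43), so λ ≡ 25.
  x = λ² - 17 - 41 = 625 - 58 ≡ 8; y = λ·(17 - 8) - 17 ≡ 36. → (8, 36)
6P: (8, 36) + (41, 15). λ = (15 - 36)/(41 - 8) ≡ 22/33 mod 43. 33⁻¹ ≡ 30 (mod 43) since 33·30 = 990 ≡ 1, so λ ≡ 15.
  x = λ² - 8 - 41 = 225 - 49 ≡ 4; y = λ·(8 - 4) - 36 ≡ 24. → (4, 24)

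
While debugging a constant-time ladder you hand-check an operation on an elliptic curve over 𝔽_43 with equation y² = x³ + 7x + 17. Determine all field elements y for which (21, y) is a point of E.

x³ + 7x + 17 = 9425 ≡ 8 (mod 43).
8 is a non-residue mod 43; no y exists.

none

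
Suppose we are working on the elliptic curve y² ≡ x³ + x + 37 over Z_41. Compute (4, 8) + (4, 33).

O

The two points share x = 4 and their y-coordinates satisfy 8 + 33 ≡ 0 (mod 41), so they are inverses. Their sum is ∞.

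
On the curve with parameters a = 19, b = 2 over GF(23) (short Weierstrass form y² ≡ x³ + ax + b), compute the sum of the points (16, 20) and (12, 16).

(16, 20) + (12, 16). λ = (16 - 20)/(12 - 16) ≡ 19/19 mod 23. 19⁻¹ ≡ 17 (mod 23), so λ ≡ 1.
  x = λ² - 16 - 12 = 1 - 28 ≡ 19; y = λ·(16 - 19) - 20 ≡ 0. → (19, 0)

(19, 0)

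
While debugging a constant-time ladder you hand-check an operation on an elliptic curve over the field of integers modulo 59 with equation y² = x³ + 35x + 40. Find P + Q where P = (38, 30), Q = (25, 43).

(56, 47)

(38, 30) + (25, 43). λ = (43 - 30)/(25 - 38) ≡ 13/46 mod 59. 46⁻¹ ≡ 9 (mod 59) since 46·9 = 414 ≡ 1, so λ ≡ 58.
  x = λ² - 38 - 25 = 3364 - 63 ≡ 56; y = λ·(38 - 56) - 30 ≡ 47. → (56, 47)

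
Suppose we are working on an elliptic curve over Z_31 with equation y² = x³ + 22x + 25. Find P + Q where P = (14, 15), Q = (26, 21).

(14, 15) + (26, 21). λ = (21 - 15)/(26 - 14) ≡ 6/12 mod 31. 12⁻¹ ≡ 13 (mod 31), so λ ≡ 16.
  x = λ² - 14 - 26 = 256 - 40 ≡ 30; y = λ·(14 - 30) - 15 ≡ 8. → (30, 8)

(30, 8)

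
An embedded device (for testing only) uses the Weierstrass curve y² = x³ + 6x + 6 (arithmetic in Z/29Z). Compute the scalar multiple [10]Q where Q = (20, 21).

(10, 15)

Double-and-add on 10 = (1010)₂. Start with Q = (20, 21) for the leading 1-bit.
double: tangent at (20, 21): λ = (3·20² + 6)/(2·21) ≡ 17/13. 13⁻¹ ≡ 9 (mod 29) since 13·9 = 117 ≡ 1, so λ ≡ 17·9 ≡ 8.
  x = λ² - 20 - 20 = 64 - 40 ≡ 24; y = λ·(20 - 24) - 21 ≡ 5. → (24, 5)
double: tangent at (24, 5): λ = (3·24² + 6)/(2·5) ≡ 23/10. 10⁻¹ ≡ 3 (mod 29), so λ ≡ 23·3 ≡ 11.
  x = λ² - 24 - 24 = 121 - 48 ≡ 15; y = λ·(24 - 15) - 5 ≡ 7. → (15, 7)
add Q: (15, 7) + (20, 21). λ = (21 - 7)/(20 - 15) ≡ 14/5 mod 29. 5⁻¹ ≡ 6 (mod 29) since 5·6 = 30 ≡ 1, so λ ≡ 26.
  x = λ² - 15 - 20 = 676 - 35 ≡ 3; y = λ·(15 - 3) - 7 ≡ 15. → (3, 15)
double: tangent at (3, 15): λ = (3·3² + 6)/(2·15) ≡ 4/1. 1⁻¹ ≡ 1 (mod 29) since 1·1 = 1 ≡ 1, so λ ≡ 4·1 ≡ 4.
  x = λ² - 3 - 3 = 16 - 6 ≡ 10; y = λ·(3 - 10) - 15 ≡ 15. → (10, 15)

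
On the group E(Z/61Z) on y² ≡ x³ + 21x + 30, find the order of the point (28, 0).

2

2P: (28, 0) + (28, 0): same x and y₁ ≡ -y₂, so the sum is 𝒪.
2P = 𝒪, so the order is 2.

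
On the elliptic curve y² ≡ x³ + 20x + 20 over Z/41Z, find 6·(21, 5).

Write G = (21, 5).
Repeated addition: build up to 6G.
2G: tangent at (21, 5): λ = (3·21² + 20)/(2·5) ≡ 31/10. 10⁻¹ ≡ 37 (mod 41), so λ ≡ 31·37 ≡ 40.
  x = λ² - 21 - 21 = 1600 - 42 ≡ 0; y = λ·(21 - 0) - 5 ≡ 15. → (0, 15)
3G: (0, 15) + (21, 5). λ = (5 - 15)/(21 - 0) ≡ 31/21 mod 41. 21⁻¹ ≡ 2 (mod 41), so λ ≡ 21.
  x = λ² - 0 - 21 = 441 - 21 ≡ 10; y = λ·(0 - 10) - 15 ≡ 21. → (10, 21)
4G: (10, 21) + (21, 5). λ = (5 - 21)/(21 - 10) ≡ 25/11 mod 41. 11⁻¹ ≡ 15 (mod 41), so λ ≡ 6.
  x = λ² - 10 - 21 = 36 - 31 ≡ 5; y = λ·(10 - 5) - 21 ≡ 9. → (5, 9)
5G: (5, 9) + (21, 5). λ = (5 - 9)/(21 - 5) ≡ 37/16 mod 41. 16⁻¹ ≡ 18 (mod 41) since 16·18 = 288 ≡ 1, so λ ≡ 10.
  x = λ² - 5 - 21 = 100 - 26 ≡ 33; y = λ·(5 - 33) - 9 ≡ 39. → (33, 39)
6G: (33, 39) + (21, 5). λ = (5 - 39)/(21 - 33) ≡ 7/29 mod 41. 29⁻¹ ≡ 17 (mod 41) since 29·17 = 493 ≡ 1, so λ ≡ 37.
  x = λ² - 33 - 21 = 1369 - 54 ≡ 3; y = λ·(33 - 3) - 39 ≡ 5. → (3, 5)

(3, 5)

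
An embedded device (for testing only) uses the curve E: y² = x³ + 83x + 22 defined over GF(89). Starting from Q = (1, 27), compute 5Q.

(25, 10)

Repeated addition: build up to 5Q.
2Q: tangent at (1, 27): λ = (3·1² + 83)/(2·27) ≡ 86/54. 54⁻¹ ≡ 61 (mod 89), so λ ≡ 86·61 ≡ 84.
  x = λ² - 1 - 1 = 7056 - 2 ≡ 23; y = λ·(1 - 23) - 27 ≡ 83. → (23, 83)
3Q: (23, 83) + (1, 27). λ = (27 - 83)/(1 - 23) ≡ 33/67 mod 89. 67⁻¹ ≡ 4 (mod 89), so λ ≡ 43.
  x = λ² - 23 - 1 = 1849 - 24 ≡ 45; y = λ·(23 - 45) - 83 ≡ 39. → (45, 39)
4Q: (45, 39) + (1, 27). λ = (27 - 39)/(1 - 45) ≡ 77/45 mod 89. 45⁻¹ ≡ 2 (mod 89), so λ ≡ 65.
  x = λ² - 45 - 1 = 4225 - 46 ≡ 85; y = λ·(45 - 85) - 39 ≡ 31. → (85, 31)
5Q: (85, 31) + (1, 27). λ = (27 - 31)/(1 - 85) ≡ 85/5 mod 89. 5⁻¹ ≡ 18 (mod 89), so λ ≡ 17.
  x = λ² - 85 - 1 = 289 - 86 ≡ 25; y = λ·(85 - 25) - 31 ≡ 10. → (25, 10)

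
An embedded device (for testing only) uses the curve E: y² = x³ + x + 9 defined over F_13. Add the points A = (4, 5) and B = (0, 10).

(4, 5) + (0, 10). λ = (10 - 5)/(0 - 4) ≡ 5/9 mod 13. 9⁻¹ ≡ 3 (mod 13) since 9·3 = 27 ≡ 1, so λ ≡ 2.
  x = λ² - 4 - 0 = 4 - 4 ≡ 0; y = λ·(4 - 0) - 5 ≡ 3. → (0, 3)

(0, 3)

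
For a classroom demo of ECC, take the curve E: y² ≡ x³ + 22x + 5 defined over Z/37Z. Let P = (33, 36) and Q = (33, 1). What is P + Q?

The two points share x = 33 and their y-coordinates satisfy 36 + 1 ≡ 0 (mod 37), so they are inverses. Their sum is ∞.

O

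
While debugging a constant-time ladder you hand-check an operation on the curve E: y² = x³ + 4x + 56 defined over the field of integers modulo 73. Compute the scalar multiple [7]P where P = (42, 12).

(49, 58)

Repeated addition: build up to 7P.
2P: tangent at (42, 12): λ = (3·42² + 4)/(2·12) ≡ 40/24. 24⁻¹ ≡ 70 (mod 73), so λ ≡ 40·70 ≡ 26.
  x = λ² - 42 - 42 = 676 - 84 ≡ 8; y = λ·(42 - 8) - 12 ≡ 69. → (8, 69)
3P: (8, 69) + (42, 12). λ = (12 - 69)/(42 - 8) ≡ 16/34 mod 73. 34⁻¹ ≡ 58 (mod 73), so λ ≡ 52.
  x = λ² - 8 - 42 = 2704 - 50 ≡ 26; y = λ·(8 - 26) - 69 ≡ 17. → (26, 17)
4P: (26, 17) + (42, 12). λ = (12 - 17)/(42 - 26) ≡ 68/16 mod 73. 16⁻¹ ≡ 32 (mod 73) since 16·32 = 512 ≡ 1, so λ ≡ 59.
  x = λ² - 26 - 42 = 3481 - 68 ≡ 55; y = λ·(26 - 55) - 17 ≡ 24. → (55, 24)
5P: (55, 24) + (42, 12). λ = (12 - 24)/(42 - 55) ≡ 61/60 mod 73. 60⁻¹ ≡ 28 (mod 73) since 60·28 = 1680 ≡ 1, so λ ≡ 29.
  x = λ² - 55 - 42 = 841 - 97 ≡ 14; y = λ·(55 - 14) - 24 ≡ 70. → (14, 70)
6P: (14, 70) + (42, 12). λ = (12 - 70)/(42 - 14) ≡ 15/28 mod 73. 28⁻¹ ≡ 60 (mod 73) since 28·60 = 1680 ≡ 1, so λ ≡ 24.
  x = λ² - 14 - 42 = 576 - 56 ≡ 9; y = λ·(14 - 9) - 70 ≡ 50. → (9, 50)
7P: (9, 50) + (42, 12). λ = (12 - 50)/(42 - 9) ≡ 35/33 mod 73. 33⁻¹ ≡ 31 (mod 73), so λ ≡ 63.
  x = λ² - 9 - 42 = 3969 - 51 ≡ 49; y = λ·(9 - 49) - 50 ≡ 58. → (49, 58)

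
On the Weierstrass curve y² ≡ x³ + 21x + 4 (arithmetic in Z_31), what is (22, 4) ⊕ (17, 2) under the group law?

(22, 4) + (17, 2). λ = (2 - 4)/(17 - 22) ≡ 29/26 mod 31. 26⁻¹ ≡ 6 (mod 31), so λ ≡ 19.
  x = λ² - 22 - 17 = 361 - 39 ≡ 12; y = λ·(22 - 12) - 4 ≡ 0. → (12, 0)

(12, 0)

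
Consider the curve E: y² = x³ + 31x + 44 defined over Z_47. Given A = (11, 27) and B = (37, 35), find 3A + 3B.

First 3A:
Repeated addition: build up to 3A.
2A: tangent at (11, 27): λ = (3·11² + 31)/(2·27) ≡ 18/7. 7⁻¹ ≡ 27 (mod 47), so λ ≡ 18·27 ≡ 16.
  x = λ² - 11 - 11 = 256 - 22 ≡ 46; y = λ·(11 - 46) - 27 ≡ 24. → (46, 24)
3A: (46, 24) + (11, 27). λ = (27 - 24)/(11 - 46) ≡ 3/12 mod 47. 12⁻¹ ≡ 4 (mod 47), so λ ≡ 12.
  x = λ² - 46 - 11 = 144 - 57 ≡ 40; y = λ·(46 - 40) - 24 ≡ 1. → (40, 1)
3A = (40, 1).
Next 3B:
Repeated addition: build up to 3B.
2B: tangent at (37, 35): λ = (3·37² + 31)/(2·35) ≡ 2/23. 23⁻¹ ≡ 45 (mod 47) since 23·45 = 1035 ≡ 1, so λ ≡ 2·45 ≡ 43.
  x = λ² - 37 - 37 = 1849 - 74 ≡ 36; y = λ·(37 - 36) - 35 ≡ 8. → (36, 8)
3B: (36, 8) + (37, 35). λ = (35 - 8)/(37 - 36) ≡ 27/1 mod 47. 1⁻¹ ≡ 1 (mod 47) since 1·1 = 1 ≡ 1, so λ ≡ 27.
  x = λ² - 36 - 37 = 729 - 73 ≡ 45; y = λ·(36 - 45) - 8 ≡ 31. → (45, 31)
3B = (45, 31).
Finally 3A + 3B:
(40, 1) + (45, 31). λ = (31 - 1)/(45 - 40) ≡ 30/5 mod 47. 5⁻¹ ≡ 19 (mod 47), so λ ≡ 6.
  x = λ² - 40 - 45 = 36 - 85 ≡ 45; y = λ·(40 - 45) - 1 ≡ 16. → (45, 16)

(45, 16)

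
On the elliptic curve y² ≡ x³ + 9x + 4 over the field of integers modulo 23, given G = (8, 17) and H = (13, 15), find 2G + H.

(15, 15)

First 2G:
Repeated addition: build up to 2G.
2G: tangent at (8, 17): λ = (3·8² + 9)/(2·17) ≡ 17/11. 11⁻¹ ≡ 21 (mod 23) since 11·21 = 231 ≡ 1, so λ ≡ 17·21 ≡ 12.
  x = λ² - 8 - 8 = 144 - 16 ≡ 13; y = λ·(8 - 13) - 17 ≡ 15. → (13, 15)
2G = (13, 15).
Finally 2G + H:
tangent at (13, 15): λ = (3·13² + 9)/(2·15) ≡ 10/7. 7⁻¹ ≡ 10 (mod 23), so λ ≡ 10·10 ≡ 8.
  x = λ² - 13 - 13 = 64 - 26 ≡ 15; y = λ·(13 - 15) - 15 ≡ 15. → (15, 15)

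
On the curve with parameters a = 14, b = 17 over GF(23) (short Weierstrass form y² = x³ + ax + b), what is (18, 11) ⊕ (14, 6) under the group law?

(18, 11) + (14, 6). λ = (6 - 11)/(14 - 18) ≡ 18/19 mod 23. 19⁻¹ ≡ 17 (mod 23), so λ ≡ 7.
  x = λ² - 18 - 14 = 49 - 32 ≡ 17; y = λ·(18 - 17) - 11 ≡ 19. → (17, 19)

(17, 19)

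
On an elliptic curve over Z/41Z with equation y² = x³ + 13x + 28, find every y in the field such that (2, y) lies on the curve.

x³ + 13x + 28 = 62 ≡ 21 (mod 41).
Square roots of 21 mod 41: 12 and 29 (since 12² = 144 ≡ 21).

12, 29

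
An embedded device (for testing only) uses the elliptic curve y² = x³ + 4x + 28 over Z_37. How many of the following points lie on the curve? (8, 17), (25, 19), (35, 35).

1

(8, 17): 17² ≡ 30, rhs ≡ 17 → off.
(25, 19): 19² ≡ 28, rhs ≡ 28 → on.
(35, 35): 35² ≡ 4, rhs ≡ 12 → off.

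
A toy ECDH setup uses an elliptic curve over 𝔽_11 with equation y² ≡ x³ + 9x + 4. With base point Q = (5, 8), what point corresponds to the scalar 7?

Repeated addition: build up to 7Q.
2Q: tangent at (5, 8): λ = (3·5² + 9)/(2·8) ≡ 7/5. 5⁻¹ ≡ 9 (mod 11), so λ ≡ 7·9 ≡ 8.
  x = λ² - 5 - 5 = 64 - 10 ≡ 10; y = λ·(5 - 10) - 8 ≡ 7. → (10, 7)
3Q: (10, 7) + (5, 8). λ = (8 - 7)/(5 - 10) ≡ 1/6 mod 11. 6⁻¹ ≡ 2 (mod 11), so λ ≡ 2.
  x = λ² - 10 - 5 = 4 - 15 ≡ 0; y = λ·(10 - 0) - 7 ≡ 2. → (0, 2)
4Q: (0, 2) + (5, 8). λ = (8 - 2)/(5 - 0) ≡ 6/5 mod 11. 5⁻¹ ≡ 9 (mod 11) since 5·9 = 45 ≡ 1, so λ ≡ 10.
  x = λ² - 0 - 5 = 100 - 5 ≡ 7; y = λ·(0 - 7) - 2 ≡ 5. → (7, 5)
5Q: (7, 5) + (5, 8). λ = (8 - 5)/(5 - 7) ≡ 3/9 mod 11. 9⁻¹ ≡ 5 (mod 11) since 9·5 = 45 ≡ 1, so λ ≡ 4.
  x = λ² - 7 - 5 = 16 - 12 ≡ 4; y = λ·(7 - 4) - 5 ≡ 7. → (4, 7)
6Q: (4, 7) + (5, 8). λ = (8 - 7)/(5 - 4) ≡ 1/1 mod 11. 1⁻¹ ≡ 1 (mod 11), so λ ≡ 1.
  x = λ² - 4 - 5 = 1 - 9 ≡ 3; y = λ·(4 - 3) - 7 ≡ 5. → (3, 5)
7Q: (3, 5) + (5, 8). λ = (8 - 5)/(5 - 3) ≡ 3/2 mod 11. 2⁻¹ ≡ 6 (mod 11), so λ ≡ 7.
  x = λ² - 3 - 5 = 49 - 8 ≡ 8; y = λ·(3 - 8) - 5 ≡ 4. → (8, 4)

(8, 4)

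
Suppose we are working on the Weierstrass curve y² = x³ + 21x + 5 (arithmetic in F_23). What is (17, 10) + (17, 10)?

(21, 1)

tangent at (17, 10): λ = (3·17² + 21)/(2·10) ≡ 14/20. 20⁻¹ ≡ 15 (mod 23), so λ ≡ 14·15 ≡ 3.
  x = λ² - 17 - 17 = 9 - 34 ≡ 21; y = λ·(17 - 21) - 10 ≡ 1. → (21, 1)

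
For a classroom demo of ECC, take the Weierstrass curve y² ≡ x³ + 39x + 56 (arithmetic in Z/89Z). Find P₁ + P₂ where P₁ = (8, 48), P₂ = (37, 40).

(10, 17)

(8, 48) + (37, 40). λ = (40 - 48)/(37 - 8) ≡ 81/29 mod 89. 29⁻¹ ≡ 43 (mod 89), so λ ≡ 12.
  x = λ² - 8 - 37 = 144 - 45 ≡ 10; y = λ·(8 - 10) - 48 ≡ 17. → (10, 17)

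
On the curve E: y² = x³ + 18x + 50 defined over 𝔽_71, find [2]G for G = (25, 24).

tangent at (25, 24): λ = (3·25² + 18)/(2·24) ≡ 47/48. 48⁻¹ ≡ 37 (mod 71), so λ ≡ 47·37 ≡ 35.
  x = λ² - 25 - 25 = 1225 - 50 ≡ 39; y = λ·(25 - 39) - 24 ≡ 54. → (39, 54)

(39, 54)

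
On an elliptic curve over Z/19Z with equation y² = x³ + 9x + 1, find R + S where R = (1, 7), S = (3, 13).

(1, 7) + (3, 13). λ = (13 - 7)/(3 - 1) ≡ 6/2 mod 19. 2⁻¹ ≡ 10 (mod 19), so λ ≡ 3.
  x = λ² - 1 - 3 = 9 - 4 ≡ 5; y = λ·(1 - 5) - 7 ≡ 0. → (5, 0)

(5, 0)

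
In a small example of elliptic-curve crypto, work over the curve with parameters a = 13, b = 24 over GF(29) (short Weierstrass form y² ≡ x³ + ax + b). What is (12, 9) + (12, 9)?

(25, 16)

tangent at (12, 9): λ = (3·12² + 13)/(2·9) ≡ 10/18. 18⁻¹ ≡ 21 (mod 29), so λ ≡ 10·21 ≡ 7.
  x = λ² - 12 - 12 = 49 - 24 ≡ 25; y = λ·(12 - 25) - 9 ≡ 16. → (25, 16)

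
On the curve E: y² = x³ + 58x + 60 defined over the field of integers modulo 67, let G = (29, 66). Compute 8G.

(46, 57)

Repeated addition: build up to 8G.
2G: tangent at (29, 66): λ = (3·29² + 58)/(2·66) ≡ 35/65. 65⁻¹ ≡ 33 (mod 67), so λ ≡ 35·33 ≡ 16.
  x = λ² - 29 - 29 = 256 - 58 ≡ 64; y = λ·(29 - 64) - 66 ≡ 44. → (64, 44)
3G: (64, 44) + (29, 66). λ = (66 - 44)/(29 - 64) ≡ 22/32 mod 67. 32⁻¹ ≡ 44 (mod 67), so λ ≡ 30.
  x = λ² - 64 - 29 = 900 - 93 ≡ 3; y = λ·(64 - 3) - 44 ≡ 44. → (3, 44)
4G: (3, 44) + (29, 66). λ = (66 - 44)/(29 - 3) ≡ 22/26 mod 67. 26⁻¹ ≡ 49 (mod 67), so λ ≡ 6.
  x = λ² - 3 - 29 = 36 - 32 ≡ 4; y = λ·(3 - 4) - 44 ≡ 17. → (4, 17)
5G: (4, 17) + (29, 66). λ = (66 - 17)/(29 - 4) ≡ 49/25 mod 67. 25⁻¹ ≡ 59 (mod 67) since 25·59 = 1475 ≡ 1, so λ ≡ 10.
  x = λ² - 4 - 29 = 100 - 33 ≡ 0; y = λ·(4 - 0) - 17 ≡ 23. → (0, 23)
6G: (0, 23) + (29, 66). λ = (66 - 23)/(29 - 0) ≡ 43/29 mod 67. 29⁻¹ ≡ 37 (mod 67), so λ ≡ 50.
  x = λ² - 0 - 29 = 2500 - 29 ≡ 59; y = λ·(0 - 59) - 23 ≡ 42. → (59, 42)
7G: (59, 42) + (29, 66). λ = (66 - 42)/(29 - 59) ≡ 24/37 mod 67. 37⁻¹ ≡ 29 (mod 67) since 37·29 = 1073 ≡ 1, so λ ≡ 26.
  x = λ² - 59 - 29 = 676 - 88 ≡ 52; y = λ·(59 - 52) - 42 ≡ 6. → (52, 6)
8G: (52, 6) + (29, 66). λ = (66 - 6)/(29 - 52) ≡ 60/44 mod 67. 44⁻¹ ≡ 32 (mod 67), so λ ≡ 44.
  x = λ² - 52 - 29 = 1936 - 81 ≡ 46; y = λ·(52 - 46) - 6 ≡ 57. → (46, 57)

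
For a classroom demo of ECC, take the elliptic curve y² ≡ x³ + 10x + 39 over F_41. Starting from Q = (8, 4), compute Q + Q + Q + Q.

(32, 32)

Repeated addition: build up to 4Q.
2Q: tangent at (8, 4): λ = (3·8² + 10)/(2·4) ≡ 38/8. 8⁻¹ ≡ 36 (mod 41) since 8·36 = 288 ≡ 1, so λ ≡ 38·36 ≡ 15.
  x = λ² - 8 - 8 = 225 - 16 ≡ 4; y = λ·(8 - 4) - 4 ≡ 15. → (4, 15)
3Q: (4, 15) + (8, 4). λ = (4 - 15)/(8 - 4) ≡ 30/4 mod 41. 4⁻¹ ≡ 31 (mod 41) since 4·31 = 124 ≡ 1, so λ ≡ 28.
  x = λ² - 4 - 8 = 784 - 12 ≡ 34; y = λ·(4 - 34) - 15 ≡ 6. → (34, 6)
4Q: (34, 6) + (8, 4). λ = (4 - 6)/(8 - 34) ≡ 39/15 mod 41. 15⁻¹ ≡ 11 (mod 41) since 15·11 = 165 ≡ 1, so λ ≡ 19.
  x = λ² - 34 - 8 = 361 - 42 ≡ 32; y = λ·(34 - 32) - 6 ≡ 32. → (32, 32)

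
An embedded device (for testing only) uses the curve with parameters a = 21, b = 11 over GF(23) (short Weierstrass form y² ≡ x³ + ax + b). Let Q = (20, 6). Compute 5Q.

Repeated addition: build up to 5Q.
2Q: tangent at (20, 6): λ = (3·20² + 21)/(2·6) ≡ 2/12. 12⁻¹ ≡ 2 (mod 23), so λ ≡ 2·2 ≡ 4.
  x = λ² - 20 - 20 = 16 - 40 ≡ 22; y = λ·(20 - 22) - 6 ≡ 9. → (22, 9)
3Q: (22, 9) + (20, 6). λ = (6 - 9)/(20 - 22) ≡ 20/21 mod 23. 21⁻¹ ≡ 11 (mod 23), so λ ≡ 13.
  x = λ² - 22 - 20 = 169 - 42 ≡ 12; y = λ·(22 - 12) - 9 ≡ 6. → (12, 6)
4Q: (12, 6) + (20, 6). λ = (6 - 6)/(20 - 12) ≡ 0/8 mod 23. 8⁻¹ ≡ 3 (mod 23), so λ ≡ 0.
  x = λ² - 12 - 20 = 0 - 32 ≡ 14; y = λ·(12 - 14) - 6 ≡ 17. → (14, 17)
5Q: (14, 17) + (20, 6). λ = (6 - 17)/(20 - 14) ≡ 12/6 mod 23. 6⁻¹ ≡ 4 (mod 23), so λ ≡ 2.
  x = λ² - 14 - 20 = 4 - 34 ≡ 16; y = λ·(14 - 16) - 17 ≡ 2. → (16, 2)

(16, 2)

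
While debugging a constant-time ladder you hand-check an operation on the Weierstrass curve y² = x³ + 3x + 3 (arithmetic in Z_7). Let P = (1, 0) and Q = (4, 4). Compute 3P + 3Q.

First 3P:
Repeated addition: build up to 3P.
2P: (1, 0) + (1, 0): same x and y₁ ≡ -y₂, so the sum is the point at infinity.
3P: the point at infinity + (1, 0) = (1, 0) (identity).
3P = (1, 0).
Next 3Q:
Repeated addition: build up to 3Q.
2Q: tangent at (4, 4): λ = (3·4² + 3)/(2·4) ≡ 2/1. 1⁻¹ ≡ 1 (mod 7), so λ ≡ 2·1 ≡ 2.
  x = λ² - 4 - 4 = 4 - 8 ≡ 3; y = λ·(4 - 3) - 4 ≡ 5. → (3, 5)
3Q: (3, 5) + (4, 4). λ = (4 - 5)/(4 - 3) ≡ 6/1 mod 7. 1⁻¹ ≡ 1 (mod 7), so λ ≡ 6.
  x = λ² - 3 - 4 = 36 - 7 ≡ 1; y = λ·(3 - 1) - 5 ≡ 0. → (1, 0)
3Q = (1, 0).
Finally 3P + 3Q:
(1, 0) + (1, 0): same x and y₁ ≡ -y₂, so the sum is the point at infinity.

O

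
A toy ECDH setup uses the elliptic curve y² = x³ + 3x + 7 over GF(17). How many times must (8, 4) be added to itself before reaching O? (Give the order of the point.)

7

2P: tangent at (8, 4): λ = (3·8² + 3)/(2·4) ≡ 8/8. 8⁻¹ ≡ 15 (mod 17), so λ ≡ 8·15 ≡ 1.
  x = λ² - 8 - 8 = 1 - 16 ≡ 2; y = λ·(8 - 2) - 4 ≡ 2. → (2, 2)
3P: (2, 2) + (8, 4). λ = (4 - 2)/(8 - 2) ≡ 2/6 mod 17. 6⁻¹ ≡ 3 (mod 17), so λ ≡ 6.
  x = λ² - 2 - 8 = 36 - 10 ≡ 9; y = λ·(2 - 9) - 2 ≡ 7. → (9, 7)
4P: (9, 7) + (8, 4). λ = (4 - 7)/(8 - 9) ≡ 14/16 mod 17. 16⁻¹ ≡ 16 (mod 17) since 16·16 = 256 ≡ 1, so λ ≡ 3.
  x = λ² - 9 - 8 = 9 - 17 ≡ 9; y = λ·(9 - 9) - 7 ≡ 10. → (9, 10)
5P: (9, 10) + (8, 4). λ = (4 - 10)/(8 - 9) ≡ 11/16 mod 17. 16⁻¹ ≡ 16 (mod 17), so λ ≡ 6.
  x = λ² - 9 - 8 = 36 - 17 ≡ 2; y = λ·(9 - 2) - 10 ≡ 15. → (2, 15)
6P: (2, 15) + (8, 4). λ = (4 - 15)/(8 - 2) ≡ 6/6 mod 17. 6⁻¹ ≡ 3 (mod 17) since 6·3 = 18 ≡ 1, so λ ≡ 1.
  x = λ² - 2 - 8 = 1 - 10 ≡ 8; y = λ·(2 - 8) - 15 ≡ 13. → (8, 13)
7P: (8, 13) + (8, 4): same x and y₁ ≡ -y₂, so the sum is O.
7P = O, so the order is 7.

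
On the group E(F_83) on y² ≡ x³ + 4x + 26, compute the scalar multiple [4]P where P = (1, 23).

(45, 23)

Double-and-add on 4 = (100)₂. Start with P = (1, 23) for the leading 1-bit.
double: tangent at (1, 23): λ = (3·1² + 4)/(2·23) ≡ 7/46. 46⁻¹ ≡ 74 (mod 83), so λ ≡ 7·74 ≡ 20.
  x = λ² - 1 - 1 = 400 - 2 ≡ 66; y = λ·(1 - 66) - 23 ≡ 5. → (66, 5)
double: tangent at (66, 5): λ = (3·66² + 4)/(2·5) ≡ 41/10. 10⁻¹ ≡ 25 (mod 83), so λ ≡ 41·25 ≡ 29.
  x = λ² - 66 - 66 = 841 - 132 ≡ 45; y = λ·(66 - 45) - 5 ≡ 23. → (45, 23)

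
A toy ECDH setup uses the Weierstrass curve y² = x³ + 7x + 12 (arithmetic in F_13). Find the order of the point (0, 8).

4

2P: tangent at (0, 8): λ = (3·0² + 7)/(2·8) ≡ 7/3. 3⁻¹ ≡ 9 (mod 13), so λ ≡ 7·9 ≡ 11.
  x = λ² - 0 - 0 = 121 - 0 ≡ 4; y = λ·(0 - 4) - 8 ≡ 0. → (4, 0)
3P: (4, 0) + (0, 8). λ = (8 - 0)/(0 - 4) ≡ 8/9 mod 13. 9⁻¹ ≡ 3 (mod 13), so λ ≡ 11.
  x = λ² - 4 - 0 = 121 - 4 ≡ 0; y = λ·(4 - 0) - 0 ≡ 5. → (0, 5)
4P: (0, 5) + (0, 8): same x and y₁ ≡ -y₂, so the sum is the point at infinity.
4P = the point at infinity, so the order is 4.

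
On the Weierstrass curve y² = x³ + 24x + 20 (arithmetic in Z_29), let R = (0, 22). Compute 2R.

tangent at (0, 22): λ = (3·0² + 24)/(2·22) ≡ 24/15. 15⁻¹ ≡ 2 (mod 29) since 15·2 = 30 ≡ 1, so λ ≡ 24·2 ≡ 19.
  x = λ² - 0 - 0 = 361 - 0 ≡ 13; y = λ·(0 - 13) - 22 ≡ 21. → (13, 21)

(13, 21)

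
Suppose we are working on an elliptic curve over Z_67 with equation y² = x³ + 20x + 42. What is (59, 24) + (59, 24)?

tangent at (59, 24): λ = (3·59² + 20)/(2·24) ≡ 11/48. 48⁻¹ ≡ 7 (mod 67) since 48·7 = 336 ≡ 1, so λ ≡ 11·7 ≡ 10.
  x = λ² - 59 - 59 = 100 - 118 ≡ 49; y = λ·(59 - 49) - 24 ≡ 9. → (49, 9)

(49, 9)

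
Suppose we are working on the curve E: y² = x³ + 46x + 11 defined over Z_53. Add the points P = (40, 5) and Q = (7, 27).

(30, 6)

(40, 5) + (7, 27). λ = (27 - 5)/(7 - 40) ≡ 22/20 mod 53. 20⁻¹ ≡ 8 (mod 53), so λ ≡ 17.
  x = λ² - 40 - 7 = 289 - 47 ≡ 30; y = λ·(40 - 30) - 5 ≡ 6. → (30, 6)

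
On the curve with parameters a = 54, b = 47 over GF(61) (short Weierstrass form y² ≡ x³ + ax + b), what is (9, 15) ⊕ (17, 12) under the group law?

(38, 34)

(9, 15) + (17, 12). λ = (12 - 15)/(17 - 9) ≡ 58/8 mod 61. 8⁻¹ ≡ 23 (mod 61) since 8·23 = 184 ≡ 1, so λ ≡ 53.
  x = λ² - 9 - 17 = 2809 - 26 ≡ 38; y = λ·(9 - 38) - 15 ≡ 34. → (38, 34)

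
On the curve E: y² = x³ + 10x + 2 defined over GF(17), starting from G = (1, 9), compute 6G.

(4, 2)

Repeated addition: build up to 6G.
2G: tangent at (1, 9): λ = (3·1² + 10)/(2·9) ≡ 13/1. 1⁻¹ ≡ 1 (mod 17), so λ ≡ 13·1 ≡ 13.
  x = λ² - 1 - 1 = 169 - 2 ≡ 14; y = λ·(1 - 14) - 9 ≡ 9. → (14, 9)
3G: (14, 9) + (1, 9). λ = (9 - 9)/(1 - 14) ≡ 0/4 mod 17. 4⁻¹ ≡ 13 (mod 17) since 4·13 = 52 ≡ 1, so λ ≡ 0.
  x = λ² - 14 - 1 = 0 - 15 ≡ 2; y = λ·(14 - 2) - 9 ≡ 8. → (2, 8)
4G: (2, 8) + (1, 9). λ = (9 - 8)/(1 - 2) ≡ 1/16 mod 17. 16⁻¹ ≡ 16 (mod 17) since 16·16 = 256 ≡ 1, so λ ≡ 16.
  x = λ² - 2 - 1 = 256 - 3 ≡ 15; y = λ·(2 - 15) - 8 ≡ 5. → (15, 5)
5G: (15, 5) + (1, 9). λ = (9 - 5)/(1 - 15) ≡ 4/3 mod 17. 3⁻¹ ≡ 6 (mod 17), so λ ≡ 7.
  x = λ² - 15 - 1 = 49 - 16 ≡ 16; y = λ·(15 - 16) - 5 ≡ 5. → (16, 5)
6G: (16, 5) + (1, 9). λ = (9 - 5)/(1 - 16) ≡ 4/2 mod 17. 2⁻¹ ≡ 9 (mod 17), so λ ≡ 2.
  x = λ² - 16 - 1 = 4 - 17 ≡ 4; y = λ·(16 - 4) - 5 ≡ 2. → (4, 2)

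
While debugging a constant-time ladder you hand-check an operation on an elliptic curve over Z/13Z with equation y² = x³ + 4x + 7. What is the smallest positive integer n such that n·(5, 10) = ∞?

2P: tangent at (5, 10): λ = (3·5² + 4)/(2·10) ≡ 1/7. 7⁻¹ ≡ 2 (mod 13), so λ ≡ 1·2 ≡ 2.
  x = λ² - 5 - 5 = 4 - 10 ≡ 7; y = λ·(5 - 7) - 10 ≡ 12. → (7, 12)
3P: (7, 12) + (5, 10). λ = (10 - 12)/(5 - 7) ≡ 11/11 mod 13. 11⁻¹ ≡ 6 (mod 13) since 11·6 = 66 ≡ 1, so λ ≡ 1.
  x = λ² - 7 - 5 = 1 - 12 ≡ 2; y = λ·(7 - 2) - 12 ≡ 6. → (2, 6)
4P: (2, 6) + (5, 10). λ = (10 - 6)/(5 - 2) ≡ 4/3 mod 13. 3⁻¹ ≡ 9 (mod 13), so λ ≡ 10.
  x = λ² - 2 - 5 = 100 - 7 ≡ 2; y = λ·(2 - 2) - 6 ≡ 7. → (2, 7)
5P: (2, 7) + (5, 10). λ = (10 - 7)/(5 - 2) ≡ 3/3 mod 13. 3⁻¹ ≡ 9 (mod 13) since 3·9 = 27 ≡ 1, so λ ≡ 1.
  x = λ² - 2 - 5 = 1 - 7 ≡ 7; y = λ·(2 - 7) - 7 ≡ 1. → (7, 1)
6P: (7, 1) + (5, 10). λ = (10 - 1)/(5 - 7) ≡ 9/11 mod 13. 11⁻¹ ≡ 6 (mod 13) since 11·6 = 66 ≡ 1, so λ ≡ 2.
  x = λ² - 7 - 5 = 4 - 12 ≡ 5; y = λ·(7 - 5) - 1 ≡ 3. → (5, 3)
7P: (5, 3) + (5, 10): same x and y₁ ≡ -y₂, so the sum is ∞.
7P = ∞, so the order is 7.

7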